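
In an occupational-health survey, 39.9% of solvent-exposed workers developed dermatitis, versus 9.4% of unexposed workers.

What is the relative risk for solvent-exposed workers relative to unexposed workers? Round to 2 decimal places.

RR = 0.3990 / 0.0940 = 4.24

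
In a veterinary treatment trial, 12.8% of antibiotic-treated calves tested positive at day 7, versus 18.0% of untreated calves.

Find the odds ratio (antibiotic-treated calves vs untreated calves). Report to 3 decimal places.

OR: 0.669

odds, antibiotic-treated calves = 0.1280/0.8720 = 0.1468
odds, untreated calves = 0.1800/0.8200 = 0.2195
OR = 0.1468 / 0.2195 = 0.669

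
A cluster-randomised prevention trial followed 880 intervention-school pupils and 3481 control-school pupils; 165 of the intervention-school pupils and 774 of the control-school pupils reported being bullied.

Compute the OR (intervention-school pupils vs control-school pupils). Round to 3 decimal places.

odds, intervention-school pupils = 165/715 = 0.2308
odds, control-school pupils = 774/2707 = 0.2859
OR = 0.2308 / 0.2859 = 0.807

0.807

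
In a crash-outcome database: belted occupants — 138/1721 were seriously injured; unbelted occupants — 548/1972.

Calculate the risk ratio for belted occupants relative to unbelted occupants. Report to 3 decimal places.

0.289

risk, belted occupants = 138/1721 = 0.0802
risk, unbelted occupants = 548/1972 = 0.2779
RR = 0.0802 / 0.2779 = 0.289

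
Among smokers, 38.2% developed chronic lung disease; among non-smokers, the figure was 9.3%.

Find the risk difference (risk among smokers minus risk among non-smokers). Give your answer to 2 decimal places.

risk difference = 0.3820 − 0.0930 = 0.29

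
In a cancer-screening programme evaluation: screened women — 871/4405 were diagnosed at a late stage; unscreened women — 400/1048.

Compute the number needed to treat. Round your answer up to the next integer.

6

risk, screened women = 871/4405 = 0.197730
risk, unscreened women = 400/1048 = 0.381679
absolute risk difference = 0.183950
1 / 0.183950 = 5.436 → round up → 6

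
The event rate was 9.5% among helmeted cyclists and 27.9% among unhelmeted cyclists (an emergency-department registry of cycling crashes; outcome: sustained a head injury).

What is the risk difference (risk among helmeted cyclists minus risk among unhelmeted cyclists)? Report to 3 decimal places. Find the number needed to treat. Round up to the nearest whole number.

risk difference = 0.0950 − 0.2790 = -0.184
absolute risk difference = 0.184000
1 / 0.184000 = 5.435 → round up → 6

RD = -0.184; NNT = 6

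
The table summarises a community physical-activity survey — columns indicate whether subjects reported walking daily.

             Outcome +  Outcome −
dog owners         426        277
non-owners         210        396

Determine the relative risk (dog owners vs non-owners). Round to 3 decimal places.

1.749

risk, dog owners = 426/703 = 0.6060
risk, non-owners = 210/606 = 0.3465
RR = 0.6060 / 0.3465 = 1.749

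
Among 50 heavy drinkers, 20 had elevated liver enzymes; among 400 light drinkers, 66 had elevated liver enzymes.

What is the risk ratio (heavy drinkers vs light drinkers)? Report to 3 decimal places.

RR ≈ 2.424

risk, heavy drinkers = 20/50 = 0.4000
risk, light drinkers = 66/400 = 0.1650
RR = 0.4000 / 0.1650 = 2.424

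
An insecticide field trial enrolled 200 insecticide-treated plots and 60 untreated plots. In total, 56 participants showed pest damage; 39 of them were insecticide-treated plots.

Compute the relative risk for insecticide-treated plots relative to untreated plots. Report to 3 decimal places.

insecticide-treated plots without the outcome: 200 − 39 = 161
untreated plots with the outcome: 56 − 39 = 17
untreated plots without the outcome: 60 − 17 = 43
risk, insecticide-treated plots = 39/200 = 0.1950
risk, untreated plots = 17/60 = 0.2833
RR = 0.1950 / 0.2833 = 0.688

0.688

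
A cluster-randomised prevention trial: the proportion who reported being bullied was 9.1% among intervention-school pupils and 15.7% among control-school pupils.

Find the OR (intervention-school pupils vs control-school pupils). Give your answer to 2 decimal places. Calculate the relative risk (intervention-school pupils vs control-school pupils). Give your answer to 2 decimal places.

odds, intervention-school pupils = 0.0910/0.9090 = 0.1001
odds, control-school pupils = 0.1570/0.8430 = 0.1862
OR = 0.1001 / 0.1862 = 0.54
RR = 0.0910 / 0.1570 = 0.58

OR = 0.54; RR = 0.58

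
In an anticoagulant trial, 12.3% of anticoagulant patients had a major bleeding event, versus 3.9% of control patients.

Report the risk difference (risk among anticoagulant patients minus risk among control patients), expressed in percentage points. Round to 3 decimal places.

risk difference = 0.12300 − 0.03900 = 0.08400 → 8.400 percentage points

8.400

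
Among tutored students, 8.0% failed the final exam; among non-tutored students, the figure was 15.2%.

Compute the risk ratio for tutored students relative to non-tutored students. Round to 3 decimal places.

RR = 0.0800 / 0.1520 = 0.526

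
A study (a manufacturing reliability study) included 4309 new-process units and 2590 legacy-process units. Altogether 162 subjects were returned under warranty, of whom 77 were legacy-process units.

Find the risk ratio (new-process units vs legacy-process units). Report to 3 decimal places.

new-process units with the outcome: 162 − 77 = 85
new-process units without the outcome: 4309 − 85 = 4224
legacy-process units without the outcome: 2590 − 77 = 2513
risk, new-process units = 85/4309 = 0.01973
risk, legacy-process units = 77/2590 = 0.02973
RR = 0.01973 / 0.02973 = 0.664

RR = 0.664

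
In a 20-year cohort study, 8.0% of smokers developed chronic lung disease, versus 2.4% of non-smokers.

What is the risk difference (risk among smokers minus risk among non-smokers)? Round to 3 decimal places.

risk difference = 0.08000 − 0.02400 = 0.056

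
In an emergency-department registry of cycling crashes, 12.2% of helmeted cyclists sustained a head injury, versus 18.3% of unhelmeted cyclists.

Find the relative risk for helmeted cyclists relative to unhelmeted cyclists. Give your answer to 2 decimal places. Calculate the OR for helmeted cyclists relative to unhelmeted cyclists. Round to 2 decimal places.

RR = 0.1220 / 0.1830 = 0.67
odds, helmeted cyclists = 0.1220/0.8780 = 0.1390
odds, unhelmeted cyclists = 0.1830/0.8170 = 0.2240
OR = 0.1390 / 0.2240 = 0.62

RR = 0.67; OR = 0.62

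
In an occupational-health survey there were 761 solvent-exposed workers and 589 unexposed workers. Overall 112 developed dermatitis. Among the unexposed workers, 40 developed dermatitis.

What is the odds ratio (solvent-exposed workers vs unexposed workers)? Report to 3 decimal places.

OR ≈ 1.434

solvent-exposed workers with the outcome: 112 − 40 = 72
solvent-exposed workers without the outcome: 761 − 72 = 689
unexposed workers without the outcome: 589 − 40 = 549
OR = (72 × 549) / (689 × 40) = 39528/27560 ≈ 1.434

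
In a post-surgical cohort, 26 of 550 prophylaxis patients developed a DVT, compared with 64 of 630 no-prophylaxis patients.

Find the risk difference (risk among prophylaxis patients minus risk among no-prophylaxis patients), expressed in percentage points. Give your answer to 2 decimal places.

RD = -5.43

risk, prophylaxis patients = 26/550 = 0.04727
risk, no-prophylaxis patients = 64/630 = 0.10159
risk difference = 0.04727 − 0.10159 = -0.05431 → -5.43 percentage points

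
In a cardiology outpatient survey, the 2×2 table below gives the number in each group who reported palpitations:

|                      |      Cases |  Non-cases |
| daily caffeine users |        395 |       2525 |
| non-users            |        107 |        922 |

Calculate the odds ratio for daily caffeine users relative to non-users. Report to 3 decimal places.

OR = (395 × 922) / (2525 × 107) = 364190/270175 ≈ 1.348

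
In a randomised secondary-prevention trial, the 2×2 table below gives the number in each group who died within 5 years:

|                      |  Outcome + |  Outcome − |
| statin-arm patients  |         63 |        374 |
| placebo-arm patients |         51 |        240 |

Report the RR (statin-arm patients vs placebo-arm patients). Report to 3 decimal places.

risk, statin-arm patients = 63/437 = 0.1442
risk, placebo-arm patients = 51/291 = 0.1753
RR = 0.1442 / 0.1753 = 0.823

0.823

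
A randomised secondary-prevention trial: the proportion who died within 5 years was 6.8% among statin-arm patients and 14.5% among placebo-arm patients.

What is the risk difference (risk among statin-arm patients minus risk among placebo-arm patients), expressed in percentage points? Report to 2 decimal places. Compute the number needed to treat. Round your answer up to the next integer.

risk difference = 0.0680 − 0.1450 = -0.0770 → -7.70 percentage points
absolute risk difference = 0.077000
1 / 0.077000 = 12.987 → round up → 13

RD = -7.70; NNT = 13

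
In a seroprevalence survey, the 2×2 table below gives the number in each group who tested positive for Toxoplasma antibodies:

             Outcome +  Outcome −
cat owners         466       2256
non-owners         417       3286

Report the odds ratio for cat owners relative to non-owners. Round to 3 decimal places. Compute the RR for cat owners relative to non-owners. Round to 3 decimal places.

OR = (466 × 3286) / (2256 × 417) = 1531276/940752 ≈ 1.628
risk, cat owners = 466/2722 = 0.1712
risk, non-owners = 417/3703 = 0.1126
RR = 0.1712 / 0.1126 = 1.520

OR = 1.628; RR = 1.520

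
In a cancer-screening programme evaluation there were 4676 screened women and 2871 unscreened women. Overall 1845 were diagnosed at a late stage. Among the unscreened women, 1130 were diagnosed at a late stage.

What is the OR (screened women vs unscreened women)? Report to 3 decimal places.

screened women with the outcome: 1845 − 1130 = 715
screened women without the outcome: 4676 − 715 = 3961
unscreened women without the outcome: 2871 − 1130 = 1741
odds, screened women = 715/3961 = 0.1805
odds, unscreened women = 1130/1741 = 0.6491
OR = 0.1805 / 0.6491 = 0.278

0.278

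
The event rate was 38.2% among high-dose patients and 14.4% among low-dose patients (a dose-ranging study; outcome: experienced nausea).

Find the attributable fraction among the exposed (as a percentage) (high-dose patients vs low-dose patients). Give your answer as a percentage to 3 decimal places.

AR% = (0.3820 − 0.1440) / 0.3820 = 0.6230 → 62.304%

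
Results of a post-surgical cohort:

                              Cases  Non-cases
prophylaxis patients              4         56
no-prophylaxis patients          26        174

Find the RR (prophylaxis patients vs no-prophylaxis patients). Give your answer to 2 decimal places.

risk, prophylaxis patients = 4/60 = 0.0667
risk, no-prophylaxis patients = 26/200 = 0.1300
RR = 0.0667 / 0.1300 = 0.51

0.51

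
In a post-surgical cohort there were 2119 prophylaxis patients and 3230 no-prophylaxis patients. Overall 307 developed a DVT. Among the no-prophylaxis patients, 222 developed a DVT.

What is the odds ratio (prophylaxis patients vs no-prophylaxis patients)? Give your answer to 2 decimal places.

prophylaxis patients with the outcome: 307 − 222 = 85
prophylaxis patients without the outcome: 2119 − 85 = 2034
no-prophylaxis patients without the outcome: 3230 − 222 = 3008
OR = (85 × 3008) / (2034 × 222) = 255680/451548 ≈ 0.57

OR = 0.57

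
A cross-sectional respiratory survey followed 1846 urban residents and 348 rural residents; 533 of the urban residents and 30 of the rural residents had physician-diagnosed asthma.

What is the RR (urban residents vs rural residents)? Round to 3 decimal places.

3.349

risk, urban residents = 533/1846 = 0.2887
risk, rural residents = 30/348 = 0.0862
RR = 0.2887 / 0.0862 = 3.349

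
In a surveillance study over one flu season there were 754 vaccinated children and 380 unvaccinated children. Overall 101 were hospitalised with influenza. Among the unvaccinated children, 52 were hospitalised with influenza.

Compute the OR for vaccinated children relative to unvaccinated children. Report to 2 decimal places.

vaccinated children with the outcome: 101 − 52 = 49
vaccinated children without the outcome: 754 − 49 = 705
unvaccinated children without the outcome: 380 − 52 = 328
odds, vaccinated children = 49/705 = 0.0695
odds, unvaccinated children = 52/328 = 0.1585
OR = 0.0695 / 0.1585 = 0.44

OR ≈ 0.44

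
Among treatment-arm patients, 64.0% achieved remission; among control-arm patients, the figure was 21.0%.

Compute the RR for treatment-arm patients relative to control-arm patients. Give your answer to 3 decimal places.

RR = 0.6400 / 0.2100 = 3.048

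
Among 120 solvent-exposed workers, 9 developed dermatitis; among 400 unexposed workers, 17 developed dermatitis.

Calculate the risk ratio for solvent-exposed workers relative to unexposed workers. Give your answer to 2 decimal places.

risk, solvent-exposed workers = 9/120 = 0.07500
risk, unexposed workers = 17/400 = 0.04250
RR = 0.07500 / 0.04250 = 1.76

1.76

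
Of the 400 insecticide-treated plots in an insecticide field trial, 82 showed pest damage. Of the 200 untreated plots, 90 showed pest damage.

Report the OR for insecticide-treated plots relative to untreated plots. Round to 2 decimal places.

OR = (82 × 110) / (318 × 90) = 9020/28620 ≈ 0.32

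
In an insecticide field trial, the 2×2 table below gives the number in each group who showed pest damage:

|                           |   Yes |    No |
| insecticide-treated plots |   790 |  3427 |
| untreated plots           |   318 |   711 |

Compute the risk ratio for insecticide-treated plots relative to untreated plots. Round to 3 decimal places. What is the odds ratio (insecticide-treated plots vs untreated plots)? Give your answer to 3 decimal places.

RR = 0.606; OR = 0.515

risk, insecticide-treated plots = 790/4217 = 0.1873
risk, untreated plots = 318/1029 = 0.3090
RR = 0.1873 / 0.3090 = 0.606
OR = (790 × 711) / (3427 × 318) = 561690/1089786 ≈ 0.515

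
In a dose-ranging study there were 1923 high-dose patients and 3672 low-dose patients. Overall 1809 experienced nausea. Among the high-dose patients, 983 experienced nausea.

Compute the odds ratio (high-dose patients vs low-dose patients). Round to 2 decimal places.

high-dose patients without the outcome: 1923 − 983 = 940
low-dose patients with the outcome: 1809 − 983 = 826
low-dose patients without the outcome: 3672 − 826 = 2846
OR = (983 × 2846) / (940 × 826) = 2797618/776440 ≈ 3.60

3.60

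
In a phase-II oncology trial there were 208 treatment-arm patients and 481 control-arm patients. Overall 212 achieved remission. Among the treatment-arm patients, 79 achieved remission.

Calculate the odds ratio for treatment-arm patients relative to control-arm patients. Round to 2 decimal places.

treatment-arm patients without the outcome: 208 − 79 = 129
control-arm patients with the outcome: 212 − 79 = 133
control-arm patients without the outcome: 481 − 133 = 348
odds, treatment-arm patients = 79/129 = 0.6124
odds, control-arm patients = 133/348 = 0.3822
OR = 0.6124 / 0.3822 = 1.60

1.60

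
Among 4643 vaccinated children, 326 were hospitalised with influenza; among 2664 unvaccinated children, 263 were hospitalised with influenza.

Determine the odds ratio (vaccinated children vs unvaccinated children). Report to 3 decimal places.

odds, vaccinated children = 326/4317 = 0.0755
odds, unvaccinated children = 263/2401 = 0.1095
OR = 0.0755 / 0.1095 = 0.689

OR ≈ 0.689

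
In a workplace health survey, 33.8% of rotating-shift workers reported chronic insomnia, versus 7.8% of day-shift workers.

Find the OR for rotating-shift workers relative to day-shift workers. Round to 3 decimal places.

odds, rotating-shift workers = 0.3380/0.6620 = 0.5106
odds, day-shift workers = 0.0780/0.9220 = 0.0846
OR = 0.5106 / 0.0846 = 6.035

OR = 6.035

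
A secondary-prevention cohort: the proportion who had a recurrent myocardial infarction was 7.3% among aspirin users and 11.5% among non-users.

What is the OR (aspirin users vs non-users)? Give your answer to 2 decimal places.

odds, aspirin users = 0.0730/0.9270 = 0.0787
odds, non-users = 0.1150/0.8850 = 0.1299
OR = 0.0787 / 0.1299 = 0.61

0.61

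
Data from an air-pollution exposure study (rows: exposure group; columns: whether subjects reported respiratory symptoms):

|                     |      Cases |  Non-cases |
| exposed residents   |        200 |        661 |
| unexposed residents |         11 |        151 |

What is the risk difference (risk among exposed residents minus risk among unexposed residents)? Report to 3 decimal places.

RD = 0.164

risk, exposed residents = 200/861 = 0.2323
risk, unexposed residents = 11/162 = 0.0679
risk difference = 0.2323 − 0.0679 = 0.164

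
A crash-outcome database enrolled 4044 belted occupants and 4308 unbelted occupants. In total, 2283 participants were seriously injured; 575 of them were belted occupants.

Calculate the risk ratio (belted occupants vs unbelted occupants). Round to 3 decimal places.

belted occupants without the outcome: 4044 − 575 = 3469
unbelted occupants with the outcome: 2283 − 575 = 1708
unbelted occupants without the outcome: 4308 − 1708 = 2600
risk, belted occupants = 575/4044 = 0.1422
risk, unbelted occupants = 1708/4308 = 0.3965
RR = 0.1422 / 0.3965 = 0.359

0.359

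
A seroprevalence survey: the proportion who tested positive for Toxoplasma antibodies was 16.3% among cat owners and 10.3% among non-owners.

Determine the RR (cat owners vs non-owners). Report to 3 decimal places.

RR = 0.1630 / 0.1030 = 1.583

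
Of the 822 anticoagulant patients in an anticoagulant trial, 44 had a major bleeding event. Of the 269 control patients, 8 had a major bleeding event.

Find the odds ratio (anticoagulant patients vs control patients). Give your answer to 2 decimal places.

odds, anticoagulant patients = 44/778 = 0.05656
odds, control patients = 8/261 = 0.03065
OR = 0.05656 / 0.03065 = 1.85

OR: 1.85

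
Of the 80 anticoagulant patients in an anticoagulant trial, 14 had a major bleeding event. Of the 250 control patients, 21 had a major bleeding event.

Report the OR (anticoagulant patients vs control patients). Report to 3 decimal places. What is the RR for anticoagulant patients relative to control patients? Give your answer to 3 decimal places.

odds, anticoagulant patients = 14/66 = 0.2121
odds, control patients = 21/229 = 0.0917
OR = 0.2121 / 0.0917 = 2.313
risk, anticoagulant patients = 14/80 = 0.1750
risk, control patients = 21/250 = 0.0840
RR = 0.1750 / 0.0840 = 2.083

OR = 2.313; RR = 2.083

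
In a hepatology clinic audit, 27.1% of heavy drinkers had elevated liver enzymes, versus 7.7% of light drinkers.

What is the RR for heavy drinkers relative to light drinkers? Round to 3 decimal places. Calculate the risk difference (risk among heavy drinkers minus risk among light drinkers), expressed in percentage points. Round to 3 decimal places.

RR = 0.2710 / 0.0770 = 3.519
risk difference = 0.2710 − 0.0770 = 0.1940 → 19.400 percentage points

RR = 3.519; RD = 19.400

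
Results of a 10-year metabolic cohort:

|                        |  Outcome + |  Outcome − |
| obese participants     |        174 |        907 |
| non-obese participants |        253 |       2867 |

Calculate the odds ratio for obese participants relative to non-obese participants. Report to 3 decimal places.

OR = (174 × 2867) / (907 × 253) = 498858/229471 ≈ 2.174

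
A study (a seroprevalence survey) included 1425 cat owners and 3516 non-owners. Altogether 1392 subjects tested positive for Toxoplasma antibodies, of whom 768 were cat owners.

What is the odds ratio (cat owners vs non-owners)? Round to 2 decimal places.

cat owners without the outcome: 1425 − 768 = 657
non-owners with the outcome: 1392 − 768 = 624
non-owners without the outcome: 3516 − 624 = 2892
odds, cat owners = 768/657 = 1.1689
odds, non-owners = 624/2892 = 0.2158
OR = 1.1689 / 0.2158 = 5.42

5.42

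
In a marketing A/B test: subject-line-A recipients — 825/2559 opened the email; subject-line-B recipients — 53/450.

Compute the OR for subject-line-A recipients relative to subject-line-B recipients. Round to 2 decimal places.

3.56

odds, subject-line-A recipients = 825/1734 = 0.4758
odds, subject-line-B recipients = 53/397 = 0.1335
OR = 0.4758 / 0.1335 = 3.56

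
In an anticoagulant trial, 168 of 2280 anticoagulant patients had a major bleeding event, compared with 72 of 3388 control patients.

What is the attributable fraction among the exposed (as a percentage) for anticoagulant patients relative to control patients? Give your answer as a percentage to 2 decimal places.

risk, anticoagulant patients = 168/2280 = 0.07368
risk, control patients = 72/3388 = 0.02125
AR% = (0.07368 − 0.02125) / 0.07368 = 0.7116 → 71.16%

AR%: 71.16%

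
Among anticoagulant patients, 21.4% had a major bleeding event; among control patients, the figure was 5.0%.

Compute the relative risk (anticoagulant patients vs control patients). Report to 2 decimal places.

RR = 0.2140 / 0.0500 = 4.28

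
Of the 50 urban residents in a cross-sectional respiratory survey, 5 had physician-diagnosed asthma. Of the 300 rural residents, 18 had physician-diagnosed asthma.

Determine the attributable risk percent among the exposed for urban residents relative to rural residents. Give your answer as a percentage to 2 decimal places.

risk, urban residents = 5/50 = 0.1000
risk, rural residents = 18/300 = 0.0600
AR% = (0.1000 − 0.0600) / 0.1000 = 0.4000 → 40.00%

AR%: 40.00%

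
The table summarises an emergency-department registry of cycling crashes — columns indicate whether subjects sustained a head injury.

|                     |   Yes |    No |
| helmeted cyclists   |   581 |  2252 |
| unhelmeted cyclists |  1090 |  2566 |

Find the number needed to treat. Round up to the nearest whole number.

risk, helmeted cyclists = 581/2833 = 0.205083
risk, unhelmeted cyclists = 1090/3656 = 0.298140
absolute risk difference = 0.093057
1 / 0.093057 = 10.746 → round up → 11

NNT: 11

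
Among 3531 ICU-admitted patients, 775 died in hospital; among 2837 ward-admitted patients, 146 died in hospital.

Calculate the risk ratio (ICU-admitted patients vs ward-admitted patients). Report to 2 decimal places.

risk, ICU-admitted patients = 775/3531 = 0.2195
risk, ward-admitted patients = 146/2837 = 0.0515
RR = 0.2195 / 0.0515 = 4.26

RR: 4.26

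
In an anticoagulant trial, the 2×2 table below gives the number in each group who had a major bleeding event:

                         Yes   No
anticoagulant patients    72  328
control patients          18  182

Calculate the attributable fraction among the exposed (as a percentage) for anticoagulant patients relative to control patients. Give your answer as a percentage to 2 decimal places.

risk, anticoagulant patients = 72/400 = 0.1800
risk, control patients = 18/200 = 0.0900
AR% = (0.1800 − 0.0900) / 0.1800 = 0.5000 → 50.00%

50.00%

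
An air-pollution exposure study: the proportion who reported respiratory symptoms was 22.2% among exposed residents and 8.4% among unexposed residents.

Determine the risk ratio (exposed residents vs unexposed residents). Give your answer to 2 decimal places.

RR = 0.2220 / 0.0840 = 2.64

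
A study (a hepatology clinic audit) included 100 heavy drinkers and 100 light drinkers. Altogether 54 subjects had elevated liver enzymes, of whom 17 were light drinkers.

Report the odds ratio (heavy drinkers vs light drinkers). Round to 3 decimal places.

OR ≈ 2.867

heavy drinkers with the outcome: 54 − 17 = 37
heavy drinkers without the outcome: 100 − 37 = 63
light drinkers without the outcome: 100 − 17 = 83
OR = (37 × 83) / (63 × 17) = 3071/1071 ≈ 2.867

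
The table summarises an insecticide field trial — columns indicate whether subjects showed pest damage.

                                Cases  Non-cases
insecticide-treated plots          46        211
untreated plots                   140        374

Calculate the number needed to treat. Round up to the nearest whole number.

NNT = 11

risk, insecticide-treated plots = 46/257 = 0.178988
risk, untreated plots = 140/514 = 0.272374
absolute risk difference = 0.093385
1 / 0.093385 = 10.708 → round up → 11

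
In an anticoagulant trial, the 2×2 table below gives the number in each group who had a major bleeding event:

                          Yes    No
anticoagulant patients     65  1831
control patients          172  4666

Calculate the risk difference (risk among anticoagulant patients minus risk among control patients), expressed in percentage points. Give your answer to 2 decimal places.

risk, anticoagulant patients = 65/1896 = 0.03428
risk, control patients = 172/4838 = 0.03555
risk difference = 0.03428 − 0.03555 = -0.00127 → -0.13 percentage points

RD = -0.13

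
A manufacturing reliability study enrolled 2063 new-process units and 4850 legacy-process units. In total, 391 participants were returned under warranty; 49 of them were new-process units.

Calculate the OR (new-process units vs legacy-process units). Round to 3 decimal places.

new-process units without the outcome: 2063 − 49 = 2014
legacy-process units with the outcome: 391 − 49 = 342
legacy-process units without the outcome: 4850 − 342 = 4508
OR = (49 × 4508) / (2014 × 342) = 220892/688788 ≈ 0.321

OR: 0.321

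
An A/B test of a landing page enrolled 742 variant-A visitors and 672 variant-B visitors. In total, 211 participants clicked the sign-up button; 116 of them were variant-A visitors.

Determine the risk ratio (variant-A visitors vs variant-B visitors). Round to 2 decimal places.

1.11

variant-A visitors without the outcome: 742 − 116 = 626
variant-B visitors with the outcome: 211 − 116 = 95
variant-B visitors without the outcome: 672 − 95 = 577
risk, variant-A visitors = 116/742 = 0.1563
risk, variant-B visitors = 95/672 = 0.1414
RR = 0.1563 / 0.1414 = 1.11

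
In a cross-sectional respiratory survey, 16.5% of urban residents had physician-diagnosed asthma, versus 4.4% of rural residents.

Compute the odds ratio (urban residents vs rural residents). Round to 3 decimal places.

OR = 4.293

odds, urban residents = 0.16500/0.83500 = 0.19760
odds, rural residents = 0.04400/0.95600 = 0.04603
OR = 0.19760 / 0.04603 = 4.293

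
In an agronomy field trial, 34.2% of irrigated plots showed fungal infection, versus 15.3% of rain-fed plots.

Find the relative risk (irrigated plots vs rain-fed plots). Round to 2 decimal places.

RR = 0.3420 / 0.1530 = 2.24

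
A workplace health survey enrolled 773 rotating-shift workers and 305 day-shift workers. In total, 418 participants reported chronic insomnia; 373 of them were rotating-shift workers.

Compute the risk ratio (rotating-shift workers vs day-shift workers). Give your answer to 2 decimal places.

3.27

rotating-shift workers without the outcome: 773 − 373 = 400
day-shift workers with the outcome: 418 − 373 = 45
day-shift workers without the outcome: 305 − 45 = 260
risk, rotating-shift workers = 373/773 = 0.4825
risk, day-shift workers = 45/305 = 0.1475
RR = 0.4825 / 0.1475 = 3.27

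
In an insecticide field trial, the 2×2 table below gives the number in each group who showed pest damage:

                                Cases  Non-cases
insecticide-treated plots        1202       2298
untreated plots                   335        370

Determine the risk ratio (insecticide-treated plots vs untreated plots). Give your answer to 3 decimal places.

risk, insecticide-treated plots = 1202/3500 = 0.3434
risk, untreated plots = 335/705 = 0.4752
RR = 0.3434 / 0.4752 = 0.723

0.723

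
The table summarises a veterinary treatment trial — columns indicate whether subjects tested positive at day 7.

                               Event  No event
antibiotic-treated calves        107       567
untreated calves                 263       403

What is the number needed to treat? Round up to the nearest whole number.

risk, antibiotic-treated calves = 107/674 = 0.158754
risk, untreated calves = 263/666 = 0.394895
absolute risk difference = 0.236141
1 / 0.236141 = 4.235 → round up → 5

NNT ≈ 5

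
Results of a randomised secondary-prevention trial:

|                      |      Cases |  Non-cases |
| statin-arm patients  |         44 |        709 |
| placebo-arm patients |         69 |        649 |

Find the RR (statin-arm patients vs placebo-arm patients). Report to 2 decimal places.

risk, statin-arm patients = 44/753 = 0.0584
risk, placebo-arm patients = 69/718 = 0.0961
RR = 0.0584 / 0.0961 = 0.61

RR = 0.61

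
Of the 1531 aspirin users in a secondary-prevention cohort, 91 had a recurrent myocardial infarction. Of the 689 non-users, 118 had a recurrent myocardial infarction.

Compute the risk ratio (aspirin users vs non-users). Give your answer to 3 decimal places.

risk, aspirin users = 91/1531 = 0.0594
risk, non-users = 118/689 = 0.1713
RR = 0.0594 / 0.1713 = 0.347

RR = 0.347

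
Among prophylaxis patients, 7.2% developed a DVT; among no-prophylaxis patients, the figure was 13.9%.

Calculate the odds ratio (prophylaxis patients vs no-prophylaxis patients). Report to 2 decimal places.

odds, prophylaxis patients = 0.0720/0.9280 = 0.0776
odds, no-prophylaxis patients = 0.1390/0.8610 = 0.1614
OR = 0.0776 / 0.1614 = 0.48

OR ≈ 0.48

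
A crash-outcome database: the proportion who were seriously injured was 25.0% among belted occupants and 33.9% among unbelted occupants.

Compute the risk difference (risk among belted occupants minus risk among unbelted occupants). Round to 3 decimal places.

risk difference = 0.2500 − 0.3390 = -0.089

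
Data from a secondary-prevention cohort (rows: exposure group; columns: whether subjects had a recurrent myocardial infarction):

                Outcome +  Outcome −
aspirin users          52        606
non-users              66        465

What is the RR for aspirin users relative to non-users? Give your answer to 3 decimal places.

risk, aspirin users = 52/658 = 0.0790
risk, non-users = 66/531 = 0.1243
RR = 0.0790 / 0.1243 = 0.636

RR = 0.636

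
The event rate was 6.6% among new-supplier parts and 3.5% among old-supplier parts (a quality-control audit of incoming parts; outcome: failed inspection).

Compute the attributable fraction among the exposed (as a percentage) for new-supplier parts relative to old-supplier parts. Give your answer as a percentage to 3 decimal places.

AR% = (0.06600 − 0.03500) / 0.06600 = 0.4697 → 46.970%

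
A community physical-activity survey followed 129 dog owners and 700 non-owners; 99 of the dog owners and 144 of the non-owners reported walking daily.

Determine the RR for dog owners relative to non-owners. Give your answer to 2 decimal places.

3.73

risk, dog owners = 99/129 = 0.7674
risk, non-owners = 144/700 = 0.2057
RR = 0.7674 / 0.2057 = 3.73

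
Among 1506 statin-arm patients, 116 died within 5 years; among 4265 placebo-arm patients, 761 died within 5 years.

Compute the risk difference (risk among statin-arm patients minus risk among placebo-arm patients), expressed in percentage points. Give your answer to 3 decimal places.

RD ≈ -10.140

risk, statin-arm patients = 116/1506 = 0.0770
risk, placebo-arm patients = 761/4265 = 0.1784
risk difference = 0.0770 − 0.1784 = -0.1014 → -10.140 percentage points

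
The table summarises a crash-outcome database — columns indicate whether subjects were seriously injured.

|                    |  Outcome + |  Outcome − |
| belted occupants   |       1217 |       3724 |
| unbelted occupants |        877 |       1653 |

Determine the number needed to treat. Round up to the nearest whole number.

10

risk, belted occupants = 1217/4941 = 0.246306
risk, unbelted occupants = 877/2530 = 0.346640
absolute risk difference = 0.100334
1 / 0.100334 = 9.967 → round up → 10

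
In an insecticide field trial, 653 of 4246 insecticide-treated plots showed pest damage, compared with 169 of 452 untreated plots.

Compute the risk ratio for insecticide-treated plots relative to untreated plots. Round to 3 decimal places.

0.411

risk, insecticide-treated plots = 653/4246 = 0.1538
risk, untreated plots = 169/452 = 0.3739
RR = 0.1538 / 0.3739 = 0.411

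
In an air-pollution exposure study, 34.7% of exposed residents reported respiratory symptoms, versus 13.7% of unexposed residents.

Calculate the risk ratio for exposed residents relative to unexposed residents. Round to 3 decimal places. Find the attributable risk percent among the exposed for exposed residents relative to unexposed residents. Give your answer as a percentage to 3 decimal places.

RR = 0.3470 / 0.1370 = 2.533
AR% = (0.3470 − 0.1370) / 0.3470 = 0.6052 → 60.519%

RR = 2.533; AR% = 60.519%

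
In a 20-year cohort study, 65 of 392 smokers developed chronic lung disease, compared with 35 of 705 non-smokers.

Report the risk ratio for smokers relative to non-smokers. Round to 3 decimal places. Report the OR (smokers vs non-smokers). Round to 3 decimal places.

risk, smokers = 65/392 = 0.16582
risk, non-smokers = 35/705 = 0.04965
RR = 0.16582 / 0.04965 = 3.340
OR = (65 × 670) / (327 × 35) = 43550/11445 ≈ 3.805

RR = 3.340; OR = 3.805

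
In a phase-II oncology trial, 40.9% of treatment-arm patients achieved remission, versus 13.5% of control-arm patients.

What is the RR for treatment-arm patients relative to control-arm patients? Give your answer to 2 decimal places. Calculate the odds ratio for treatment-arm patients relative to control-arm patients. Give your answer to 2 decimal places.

RR = 3.03; OR = 4.43

RR = 0.4090 / 0.1350 = 3.03
odds, treatment-arm patients = 0.4090/0.5910 = 0.6920
odds, control-arm patients = 0.1350/0.8650 = 0.1561
OR = 0.6920 / 0.1561 = 4.43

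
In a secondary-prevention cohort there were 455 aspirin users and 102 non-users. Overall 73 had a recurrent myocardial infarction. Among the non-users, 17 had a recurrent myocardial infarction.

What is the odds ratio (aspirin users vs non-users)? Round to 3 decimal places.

0.702

aspirin users with the outcome: 73 − 17 = 56
aspirin users without the outcome: 455 − 56 = 399
non-users without the outcome: 102 − 17 = 85
OR = (56 × 85) / (399 × 17) = 4760/6783 ≈ 0.702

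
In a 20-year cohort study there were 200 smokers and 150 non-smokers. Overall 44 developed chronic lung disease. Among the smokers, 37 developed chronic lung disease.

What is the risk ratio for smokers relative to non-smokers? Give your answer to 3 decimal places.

RR = 3.964

smokers without the outcome: 200 − 37 = 163
non-smokers with the outcome: 44 − 37 = 7
non-smokers without the outcome: 150 − 7 = 143
risk, smokers = 37/200 = 0.18500
risk, non-smokers = 7/150 = 0.04667
RR = 0.18500 / 0.04667 = 3.964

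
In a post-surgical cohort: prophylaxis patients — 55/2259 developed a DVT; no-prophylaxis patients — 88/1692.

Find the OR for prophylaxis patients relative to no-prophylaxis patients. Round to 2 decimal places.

OR = (55 × 1604) / (2204 × 88) = 88220/193952 ≈ 0.45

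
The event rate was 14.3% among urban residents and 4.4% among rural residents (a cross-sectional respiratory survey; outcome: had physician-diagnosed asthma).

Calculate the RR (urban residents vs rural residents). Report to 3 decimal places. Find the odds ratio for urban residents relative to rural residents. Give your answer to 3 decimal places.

RR = 0.14300 / 0.04400 = 3.250
odds, urban residents = 0.14300/0.85700 = 0.16686
odds, rural residents = 0.04400/0.95600 = 0.04603
OR = 0.16686 / 0.04603 = 3.625

RR = 3.250; OR = 3.625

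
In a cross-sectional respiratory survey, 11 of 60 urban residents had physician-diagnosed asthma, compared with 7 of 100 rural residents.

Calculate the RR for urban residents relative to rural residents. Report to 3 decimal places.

risk, urban residents = 11/60 = 0.1833
risk, rural residents = 7/100 = 0.0700
RR = 0.1833 / 0.0700 = 2.619

RR: 2.619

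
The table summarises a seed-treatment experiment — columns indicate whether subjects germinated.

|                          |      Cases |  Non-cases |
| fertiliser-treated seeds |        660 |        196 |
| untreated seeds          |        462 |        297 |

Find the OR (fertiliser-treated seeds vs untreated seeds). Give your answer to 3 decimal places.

2.165

odds, fertiliser-treated seeds = 660/196 = 3.3673
odds, untreated seeds = 462/297 = 1.5556
OR = 3.3673 / 1.5556 = 2.165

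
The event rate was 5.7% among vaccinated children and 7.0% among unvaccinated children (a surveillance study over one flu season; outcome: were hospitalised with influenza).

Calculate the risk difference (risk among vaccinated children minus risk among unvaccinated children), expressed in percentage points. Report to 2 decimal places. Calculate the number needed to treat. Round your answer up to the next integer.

risk difference = 0.0570 − 0.0700 = -0.0130 → -1.30 percentage points
absolute risk difference = 0.013000
1 / 0.013000 = 76.923 → round up → 77

RD = -1.30; NNT = 77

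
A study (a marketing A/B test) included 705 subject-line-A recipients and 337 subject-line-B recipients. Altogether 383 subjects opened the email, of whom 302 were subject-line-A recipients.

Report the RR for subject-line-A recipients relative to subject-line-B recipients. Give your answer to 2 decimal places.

RR ≈ 1.78

subject-line-A recipients without the outcome: 705 − 302 = 403
subject-line-B recipients with the outcome: 383 − 302 = 81
subject-line-B recipients without the outcome: 337 − 81 = 256
risk, subject-line-A recipients = 302/705 = 0.4284
risk, subject-line-B recipients = 81/337 = 0.2404
RR = 0.4284 / 0.2404 = 1.78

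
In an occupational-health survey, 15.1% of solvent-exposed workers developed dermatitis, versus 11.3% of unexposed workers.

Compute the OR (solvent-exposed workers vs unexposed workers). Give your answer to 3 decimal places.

odds, solvent-exposed workers = 0.1510/0.8490 = 0.1779
odds, unexposed workers = 0.1130/0.8870 = 0.1274
OR = 0.1779 / 0.1274 = 1.396

1.396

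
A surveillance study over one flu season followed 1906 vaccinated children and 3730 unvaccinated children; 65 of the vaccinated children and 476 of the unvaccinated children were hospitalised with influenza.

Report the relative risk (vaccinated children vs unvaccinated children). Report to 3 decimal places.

risk, vaccinated children = 65/1906 = 0.03410
risk, unvaccinated children = 476/3730 = 0.12761
RR = 0.03410 / 0.12761 = 0.267

0.267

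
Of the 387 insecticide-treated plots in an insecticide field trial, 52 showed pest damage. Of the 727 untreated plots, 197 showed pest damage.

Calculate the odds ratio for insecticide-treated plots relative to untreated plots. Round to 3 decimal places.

OR = (52 × 530) / (335 × 197) = 27560/65995 ≈ 0.418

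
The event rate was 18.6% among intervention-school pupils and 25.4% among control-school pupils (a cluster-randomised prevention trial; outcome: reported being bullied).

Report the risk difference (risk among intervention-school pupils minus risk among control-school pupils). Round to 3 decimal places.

risk difference = 0.1860 − 0.2540 = -0.068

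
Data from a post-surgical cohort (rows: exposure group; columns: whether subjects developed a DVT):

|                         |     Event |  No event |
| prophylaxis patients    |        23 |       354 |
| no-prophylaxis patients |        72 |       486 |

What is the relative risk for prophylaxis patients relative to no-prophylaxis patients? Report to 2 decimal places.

risk, prophylaxis patients = 23/377 = 0.0610
risk, no-prophylaxis patients = 72/558 = 0.1290
RR = 0.0610 / 0.1290 = 0.47

RR = 0.47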